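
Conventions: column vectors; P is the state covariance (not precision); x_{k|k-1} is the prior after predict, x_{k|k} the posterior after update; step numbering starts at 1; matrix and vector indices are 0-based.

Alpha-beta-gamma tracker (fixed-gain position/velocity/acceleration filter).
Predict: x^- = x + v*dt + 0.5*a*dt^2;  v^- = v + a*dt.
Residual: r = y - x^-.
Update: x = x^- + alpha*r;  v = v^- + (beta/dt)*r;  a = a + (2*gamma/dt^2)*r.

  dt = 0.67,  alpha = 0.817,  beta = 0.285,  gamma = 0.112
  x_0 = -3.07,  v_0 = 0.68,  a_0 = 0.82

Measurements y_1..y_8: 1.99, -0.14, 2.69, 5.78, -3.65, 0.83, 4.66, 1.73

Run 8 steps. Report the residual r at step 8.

step 1: x_pred=-2.4304  r=4.4204  x^+=1.1811  v^+=3.1097  a^+=3.0257
step 2: x_pred=3.9437  r=-4.0837  x^+=0.6073  v^+=3.3999  a^+=0.9880
step 3: x_pred=3.1070  r=-0.4170  x^+=2.7663  v^+=3.8844  a^+=0.7799
step 4: x_pred=5.5439  r=0.2361  x^+=5.7368  v^+=4.5074  a^+=0.8977
step 5: x_pred=8.9582  r=-12.6082  x^+=-1.3427  v^+=-0.2543  a^+=-5.3938
step 6: x_pred=-2.7237  r=3.5537  x^+=0.1797  v^+=-2.3565  a^+=-3.6205
step 7: x_pred=-2.2118  r=6.8718  x^+=3.4025  v^+=-1.8591  a^+=-0.1915
step 8: x_pred=2.1139  r=-0.3839  x^+=1.8002  v^+=-2.1507  a^+=-0.3830

resid = -0.3839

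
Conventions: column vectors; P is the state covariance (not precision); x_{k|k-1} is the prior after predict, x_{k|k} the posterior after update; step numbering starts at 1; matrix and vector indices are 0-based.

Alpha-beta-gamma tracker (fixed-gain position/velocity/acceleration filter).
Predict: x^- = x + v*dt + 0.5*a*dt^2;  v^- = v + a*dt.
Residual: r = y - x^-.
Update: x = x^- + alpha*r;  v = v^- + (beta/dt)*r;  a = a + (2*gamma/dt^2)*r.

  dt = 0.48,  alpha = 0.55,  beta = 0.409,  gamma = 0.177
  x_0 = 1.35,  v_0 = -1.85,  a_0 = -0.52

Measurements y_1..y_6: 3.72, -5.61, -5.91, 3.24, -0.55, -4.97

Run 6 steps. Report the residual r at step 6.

resid = -7.7630

step 1: x_pred=0.4021  r=3.3179  x^+=2.2269  v^+=0.7275  a^+=4.5778
step 2: x_pred=3.1035  r=-8.7135  x^+=-1.6889  v^+=-4.4998  a^+=-8.8101
step 3: x_pred=-4.8637  r=-1.0463  x^+=-5.4392  v^+=-9.6201  a^+=-10.4177
step 4: x_pred=-11.2570  r=14.4970  x^+=-3.2836  v^+=-2.2680  a^+=11.8563
step 5: x_pred=-3.0064  r=2.4564  x^+=-1.6554  v^+=5.5161  a^+=15.6305
step 6: x_pred=2.7930  r=-7.7630  x^+=-1.4767  v^+=6.4040  a^+=3.7030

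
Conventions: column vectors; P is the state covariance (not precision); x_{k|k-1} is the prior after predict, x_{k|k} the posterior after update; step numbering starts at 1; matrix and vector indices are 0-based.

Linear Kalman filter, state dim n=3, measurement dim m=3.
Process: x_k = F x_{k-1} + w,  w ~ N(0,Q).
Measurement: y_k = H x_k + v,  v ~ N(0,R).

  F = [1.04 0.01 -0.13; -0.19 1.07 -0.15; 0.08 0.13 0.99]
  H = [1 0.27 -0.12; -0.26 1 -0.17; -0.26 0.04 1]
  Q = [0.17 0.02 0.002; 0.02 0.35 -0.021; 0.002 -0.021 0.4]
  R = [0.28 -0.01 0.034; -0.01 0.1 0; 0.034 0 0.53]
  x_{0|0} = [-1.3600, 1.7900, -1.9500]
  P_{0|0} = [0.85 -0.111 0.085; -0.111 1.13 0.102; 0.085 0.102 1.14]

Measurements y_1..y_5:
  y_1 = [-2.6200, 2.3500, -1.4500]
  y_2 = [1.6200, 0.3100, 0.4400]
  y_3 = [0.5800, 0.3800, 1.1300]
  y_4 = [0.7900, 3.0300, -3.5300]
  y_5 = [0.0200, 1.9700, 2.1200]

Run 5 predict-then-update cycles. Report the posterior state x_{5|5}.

step 1: x^-=[-1.1430, 2.4662, -1.8066]  P^-=[1.0832 -0.2625 -0.0017; -0.2625 1.7173 0.0363; -0.0017 0.0363 1.5793]  S=[1.3675 -0.0455 -0.4028; -0.0455 2.0602 -0.0192; -0.4028 -0.0192 2.1945]  K=[0.7317 -0.2478 -0.0018; 0.2098 0.8695 0.1250; 0.0802 -0.1039 0.7343]  nu=[-2.3597, -0.7205, -0.0392]  x^+=[-2.6909, 1.3398, -1.9497]  P^+=[0.2071 0.0347 0.0764; 0.0347 0.1072 0.0781; 0.0764 0.0781 0.4087]
step 2: x^-=[-2.5317, 2.2374, -1.9713]  P^-=[0.3808 0.0058 0.0488; 0.0058 0.4545 -0.0018; 0.0488 -0.0018 0.8366]  S=[0.6975 0.0297 -0.1108; 0.0297 0.6064 -0.1122; -0.1108 -0.1122 1.3674]  K=[0.5468 -0.1957 -0.0083; 0.1661 0.7554 0.0863; 0.0258 -0.1502 0.5922]  nu=[3.3110, -2.9207, 1.6636]  x^+=[-0.1634, 0.7245, -0.4620]  P^+=[0.1546 0.0242 0.0534; 0.0242 0.0894 0.0541; 0.0534 0.0541 0.3265]
step 3: x^-=[-0.1026, 0.8755, -0.3763]  P^-=[0.3287 0.0091 0.0303; 0.0091 0.4411 -0.0123; 0.0303 -0.0123 0.7454]  S=[0.6500 0.0451 -0.1084; 0.0451 0.5870 -0.1081; -0.1084 -0.1081 1.2814]  K=[0.5140 -0.1811 -0.0145; 0.1604 0.7533 0.0794; 0.0081 -0.1472 0.5634]  nu=[0.4011, -0.5862, 1.4446]  x^+=[0.1887, 0.6131, 0.5272]  P^+=[0.1448 0.0223 0.0465; 0.0223 0.0880 0.0498; 0.0465 0.0498 0.3090]
step 4: x^-=[0.1338, 0.5410, 0.6167]  P^-=[0.3196 0.0100 0.0245; 0.0100 0.4405 -0.0130; 0.0245 -0.0130 0.7259]  S=[0.6425 0.0487 -0.1099; 0.0487 0.5845 -0.1051; -0.1099 -0.1051 1.2643]  K=[0.5076 -0.1775 -0.0166; 0.1593 0.7538 0.0781; 0.0034 -0.1444 0.5570]  nu=[0.5841, 2.6286, -4.1336]  x^+=[0.0326, 2.2926, -2.0635]  P^+=[0.1428 0.0219 0.0447; 0.0219 0.0878 0.0490; 0.0447 0.0490 0.3050]
step 5: x^-=[0.3251, 2.7564, -1.7422]  P^-=[0.3179 0.0102 0.0229; 0.0102 0.4405 -0.0129; 0.0229 -0.0129 0.7215]  S=[0.6412 0.0495 -0.1106; 0.0495 0.5839 -0.1041; -0.1106 -0.1041 1.2605]  K=[0.5064 -0.1767 -0.0172; 0.1591 0.7539 0.0778; 0.0022 -0.1435 0.5556]  nu=[-1.2584, -0.9981, 3.8364]  x^+=[-0.2019, 2.1023, 0.5298]  P^+=[0.1424 0.0218 0.0442; 0.0218 0.0878 0.0488; 0.0442 0.0488 0.3041]

x_post = [-0.2019, 2.1023, 0.5298]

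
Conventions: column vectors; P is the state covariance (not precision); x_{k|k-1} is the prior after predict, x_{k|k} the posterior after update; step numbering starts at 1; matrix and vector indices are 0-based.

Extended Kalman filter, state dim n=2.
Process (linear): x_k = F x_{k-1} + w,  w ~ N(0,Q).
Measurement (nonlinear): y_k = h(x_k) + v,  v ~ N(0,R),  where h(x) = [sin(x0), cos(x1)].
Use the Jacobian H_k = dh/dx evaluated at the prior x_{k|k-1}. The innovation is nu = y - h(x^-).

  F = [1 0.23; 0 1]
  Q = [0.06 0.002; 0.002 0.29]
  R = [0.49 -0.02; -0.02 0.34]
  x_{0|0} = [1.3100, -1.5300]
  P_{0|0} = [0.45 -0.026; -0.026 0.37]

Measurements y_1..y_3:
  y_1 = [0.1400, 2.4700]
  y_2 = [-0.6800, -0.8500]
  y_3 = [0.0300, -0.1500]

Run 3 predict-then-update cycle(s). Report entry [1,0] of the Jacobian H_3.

step 1: x^-=[0.9581, -1.5300]  P^-=[0.5176 0.0611; 0.0611 0.6600]  H_jac=[0.5751 0.0000; 0.0000 0.9992]  S=[0.6612 0.0151; 0.0151 0.9989]  K=[0.4490 0.0543; 0.0381 0.6596]  nu=[-0.6781, 2.4292]  x^+=[0.7856, 0.0465]  P^+=[0.3807 0.0095; 0.0095 0.2237]
step 2: x^-=[0.7963, 0.0465]  P^-=[0.4569 0.0629; 0.0629 0.5137]  H_jac=[0.6993 0.0000; 0.0000 -0.0465]  S=[0.7134 -0.0220; -0.0220 0.3411]  K=[0.4485 0.0204; 0.0597 -0.0661]  nu=[-1.3948, -1.8489]  x^+=[0.1331, 0.0856]  P^+=[0.3136 0.0437; 0.0437 0.5095]
step 3: x^-=[0.1528, 0.0856]  P^-=[0.4207 0.1629; 0.1629 0.7995]  H_jac=[0.9884 0.0000; 0.0000 -0.0855]  S=[0.9009 -0.0338; -0.0338 0.3458]  K=[0.4617 0.0048; 0.1719 -0.1808]  nu=[-0.1222, -1.1463]  x^+=[0.0908, 0.2718]  P^+=[0.2288 0.0889; 0.0889 0.7595]

H_jac[1,0] = 0.0000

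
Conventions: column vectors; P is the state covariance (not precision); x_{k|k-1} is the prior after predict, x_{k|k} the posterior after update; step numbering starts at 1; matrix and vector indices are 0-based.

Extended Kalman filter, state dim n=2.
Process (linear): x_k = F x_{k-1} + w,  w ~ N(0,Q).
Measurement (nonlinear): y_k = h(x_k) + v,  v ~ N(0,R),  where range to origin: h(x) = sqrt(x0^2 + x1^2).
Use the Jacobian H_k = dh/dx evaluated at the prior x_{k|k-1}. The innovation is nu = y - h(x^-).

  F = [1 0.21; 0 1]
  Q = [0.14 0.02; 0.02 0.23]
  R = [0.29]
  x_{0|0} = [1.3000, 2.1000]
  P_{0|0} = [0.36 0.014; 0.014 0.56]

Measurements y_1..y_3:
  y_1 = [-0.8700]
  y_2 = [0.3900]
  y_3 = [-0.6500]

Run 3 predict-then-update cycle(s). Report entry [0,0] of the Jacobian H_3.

H_jac[0,0] = 0.7891

step 1: x^-=[1.7410, 2.1000]  P^-=[0.5306 0.1516; 0.1516 0.7900]  H_jac=[0.6382 0.7698]  S=[1.1233]  K=[0.4054; 0.6276]  nu=[-3.5978]  x^+=[0.2826, -0.1578]  P^+=[0.3460 -0.1342; -0.1342 0.3476]
step 2: x^-=[0.2494, -0.1578]  P^-=[0.4450 -0.0412; -0.0412 0.5776]  H_jac=[0.8450 -0.5347]  S=[0.8101]  K=[0.4913; -0.4242]  nu=[0.0948]  x^+=[0.2960, -0.1981]  P^+=[0.2494 0.1277; 0.1277 0.4319]
step 3: x^-=[0.2544, -0.1981]  P^-=[0.4621 0.2384; 0.2384 0.6619]  H_jac=[0.7891 -0.6143]  S=[0.5964]  K=[0.3659; -0.3663]  nu=[-0.9724]  x^+=[-0.1014, 0.1581]  P^+=[0.3822 0.3183; 0.3183 0.5818]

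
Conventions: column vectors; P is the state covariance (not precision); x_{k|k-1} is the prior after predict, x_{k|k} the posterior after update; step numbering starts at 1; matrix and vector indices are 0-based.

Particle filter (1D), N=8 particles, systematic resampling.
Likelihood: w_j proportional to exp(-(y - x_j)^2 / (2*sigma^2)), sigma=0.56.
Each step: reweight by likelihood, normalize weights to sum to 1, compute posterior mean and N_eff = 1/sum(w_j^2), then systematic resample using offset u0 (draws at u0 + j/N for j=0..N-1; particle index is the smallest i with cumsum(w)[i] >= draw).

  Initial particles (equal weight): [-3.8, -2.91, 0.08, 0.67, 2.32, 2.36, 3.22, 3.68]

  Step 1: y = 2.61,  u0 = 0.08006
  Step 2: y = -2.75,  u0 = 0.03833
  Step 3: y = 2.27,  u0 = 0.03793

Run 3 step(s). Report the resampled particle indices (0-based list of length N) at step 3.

step 1: w=[0.0000, 0.0000, 0.0000, 0.0010, 0.3504, 0.3627, 0.2214, 0.0646]  mean=2.6199  Neff=3.2523  idx=[4, 4, 4, 5, 5, 5, 6, 7]
step 2: w=[0.2189, 0.2189, 0.2189, 0.1144, 0.1144, 0.1144, 0.0000, 0.0000]  mean=2.3337  Neff=5.4625  idx=[0, 0, 1, 1, 2, 3, 4, 5]
step 3: w=[0.1254, 0.1254, 0.1254, 0.1254, 0.1254, 0.1243, 0.1243, 0.1243]  mean=2.3349  Neff=7.9999  idx=[0, 1, 2, 3, 4, 5, 6, 7]

resampled_idx = [0, 1, 2, 3, 4, 5, 6, 7]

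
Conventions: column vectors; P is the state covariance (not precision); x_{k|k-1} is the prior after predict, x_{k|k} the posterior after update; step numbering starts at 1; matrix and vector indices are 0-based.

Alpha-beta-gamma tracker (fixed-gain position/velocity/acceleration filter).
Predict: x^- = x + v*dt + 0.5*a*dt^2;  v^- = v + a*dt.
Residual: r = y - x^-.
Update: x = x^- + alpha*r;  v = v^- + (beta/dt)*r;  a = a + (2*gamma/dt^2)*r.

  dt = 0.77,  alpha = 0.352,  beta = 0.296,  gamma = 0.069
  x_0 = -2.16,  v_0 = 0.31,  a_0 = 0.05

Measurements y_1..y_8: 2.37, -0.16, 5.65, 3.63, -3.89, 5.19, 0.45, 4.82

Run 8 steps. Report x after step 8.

step 1: x_pred=-1.9065  r=4.2765  x^+=-0.4012  v^+=1.9924  a^+=1.0454
step 2: x_pred=1.4429  r=-1.6029  x^+=0.8787  v^+=2.1812  a^+=0.6723
step 3: x_pred=2.7575  r=2.8925  x^+=3.7757  v^+=3.8108  a^+=1.3455
step 4: x_pred=7.1088  r=-3.4788  x^+=5.8843  v^+=3.5095  a^+=0.5358
step 5: x_pred=8.7454  r=-12.6354  x^+=4.2978  v^+=-0.9352  a^+=-2.4051
step 6: x_pred=2.8647  r=2.3253  x^+=3.6832  v^+=-1.8933  a^+=-1.8639
step 7: x_pred=1.6728  r=-1.2228  x^+=1.2424  v^+=-3.7985  a^+=-2.1485
step 8: x_pred=-2.3194  r=7.1394  x^+=0.1937  v^+=-2.7084  a^+=-0.4868

x_post = 0.1937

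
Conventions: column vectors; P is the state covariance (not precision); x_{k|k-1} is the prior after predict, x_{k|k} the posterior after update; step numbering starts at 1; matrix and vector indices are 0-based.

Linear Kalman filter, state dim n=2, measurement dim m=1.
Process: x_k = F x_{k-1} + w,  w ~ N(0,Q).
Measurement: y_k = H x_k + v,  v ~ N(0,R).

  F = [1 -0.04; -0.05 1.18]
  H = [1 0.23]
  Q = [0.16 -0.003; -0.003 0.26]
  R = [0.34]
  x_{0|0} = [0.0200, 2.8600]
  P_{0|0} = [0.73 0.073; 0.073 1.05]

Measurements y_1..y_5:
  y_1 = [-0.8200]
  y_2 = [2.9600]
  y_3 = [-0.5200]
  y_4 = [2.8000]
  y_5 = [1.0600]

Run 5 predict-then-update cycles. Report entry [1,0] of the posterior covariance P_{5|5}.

P_post[1,0] = -1.7709

step 1: x^-=[-0.0944, 3.3738]  P^-=[0.8858 -0.0028; -0.0028 1.7152]  S=[1.3153]  K=[0.6730; 0.2978]  nu=[-1.5016]  x^+=[-1.1050, 2.9266]  P^+=[0.2901 -0.2664; -0.2664 1.5986]
step 2: x^-=[-1.2220, 3.5086]  P^-=[0.4740 -0.4079; -0.4079 2.5180]  S=[0.7596]  K=[0.5005; 0.2255]  nu=[3.3750]  x^+=[0.4672, 4.2697]  P^+=[0.2837 -0.4936; -0.4936 2.4794]
step 3: x^-=[0.2964, 5.0149]  P^-=[0.4871 -0.7176; -0.7176 3.7712]  S=[0.6965]  K=[0.4624; 0.2150]  nu=[-1.9698]  x^+=[-0.6145, 4.5914]  P^+=[0.3382 -0.7869; -0.7869 3.7390]
step 4: x^-=[-0.7981, 5.4486]  P^-=[0.5671 -1.1265; -1.1265 5.5599]  S=[0.6831]  K=[0.4510; 0.2230]  nu=[2.3450]  x^+=[0.2594, 5.9714]  P^+=[0.4282 -1.1952; -1.1952 5.5260]
step 5: x^-=[0.0205, 7.0333]  P^-=[0.6927 -1.6979; -1.6979 8.0965]  S=[0.6799]  K=[0.4444; 0.2416]  nu=[-0.5782]  x^+=[-0.2364, 6.8936]  P^+=[0.5584 -1.7709; -1.7709 8.0568]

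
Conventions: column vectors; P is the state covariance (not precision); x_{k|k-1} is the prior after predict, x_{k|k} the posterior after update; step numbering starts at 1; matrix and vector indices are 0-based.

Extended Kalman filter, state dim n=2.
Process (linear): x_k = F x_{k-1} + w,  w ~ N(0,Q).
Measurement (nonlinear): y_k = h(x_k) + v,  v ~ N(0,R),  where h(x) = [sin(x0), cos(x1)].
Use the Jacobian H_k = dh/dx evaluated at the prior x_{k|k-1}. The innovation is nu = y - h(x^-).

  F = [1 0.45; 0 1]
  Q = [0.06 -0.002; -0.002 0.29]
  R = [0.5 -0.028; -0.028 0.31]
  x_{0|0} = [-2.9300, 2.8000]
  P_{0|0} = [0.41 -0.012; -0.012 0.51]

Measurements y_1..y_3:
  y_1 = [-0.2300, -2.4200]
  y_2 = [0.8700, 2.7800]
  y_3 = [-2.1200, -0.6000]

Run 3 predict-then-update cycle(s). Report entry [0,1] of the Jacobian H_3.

step 1: x^-=[-1.6700, 2.8000]  P^-=[0.5625 0.2155; 0.2155 0.8000]  H_jac=[-0.0990 0.0000; 0.0000 -0.3350]  S=[0.5055 -0.0209; -0.0209 0.3998]  K=[-0.1179 -0.1867; -0.0700 -0.6740]  nu=[0.7651, -1.4778]  x^+=[-1.4843, 3.7425]  P^+=[0.5424 0.1629; 0.1629 0.6179]
step 2: x^-=[0.1998, 3.7425]  P^-=[0.8742 0.4390; 0.4390 0.9079]  H_jac=[0.9801 0.0000; 0.0000 0.5654]  S=[1.3397 0.2152; 0.2152 0.6002]  K=[0.6081 0.1954; 0.1950 0.7853]  nu=[0.6715, 3.6048]  x^+=[1.3127, 6.7042]  P^+=[0.3047 0.0770; 0.0770 0.4209]
step 3: x^-=[4.3295, 6.7042]  P^-=[0.5192 0.2645; 0.2645 0.7109]  H_jac=[-0.3736 0.0000; 0.0000 -0.4087]  S=[0.5725 0.0124; 0.0124 0.4287]  K=[-0.3336 -0.2424; -0.1580 -0.6731]  nu=[-1.1924, -1.5127]  x^+=[5.0941, 7.9108]  P^+=[0.4283 0.1611; 0.1611 0.4998]

H_jac[0,1] = 0.0000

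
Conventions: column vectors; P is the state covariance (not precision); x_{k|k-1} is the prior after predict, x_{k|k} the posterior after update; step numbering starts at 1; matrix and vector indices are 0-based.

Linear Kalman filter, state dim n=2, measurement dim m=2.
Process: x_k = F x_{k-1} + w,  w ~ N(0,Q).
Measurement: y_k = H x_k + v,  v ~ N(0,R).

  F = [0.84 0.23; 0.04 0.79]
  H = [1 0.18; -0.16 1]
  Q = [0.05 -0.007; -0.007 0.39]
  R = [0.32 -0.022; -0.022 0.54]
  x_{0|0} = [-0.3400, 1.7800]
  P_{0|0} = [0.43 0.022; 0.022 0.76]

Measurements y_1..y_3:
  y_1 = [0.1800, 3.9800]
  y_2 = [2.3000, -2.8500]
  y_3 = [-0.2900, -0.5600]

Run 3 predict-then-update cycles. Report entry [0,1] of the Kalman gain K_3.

K[0,1] = -0.0065

step 1: x^-=[0.1238, 1.3926]  P^-=[0.4021 0.1603; 0.1603 0.8664]  S=[0.8079 0.2253; 0.2253 1.3654]  K=[0.5386 -0.0186; 0.2304 0.5777]  nu=[-0.1945, 2.6072]  x^+=[-0.0294, 2.8541]  P^+=[0.1718 0.0056; 0.0056 0.3078]
step 2: x^-=[0.6318, 2.2536]  P^-=[0.1896 0.0585; 0.0585 0.5827]  S=[0.5496 0.1093; 0.1093 1.1089]  K=[0.3664 -0.0108; 0.1983 0.4975]  nu=[1.2626, -5.0025]  x^+=[1.1482, 0.0150]  P^+=[0.1166 0.0048; 0.0048 0.2651]
step 3: x^-=[0.9679, 0.0578]  P^-=[0.1482 0.0483; 0.0483 0.5559]  S=[0.5036 0.1013; 0.1013 1.0843]  K=[0.3128 -0.0065; 0.1967 0.4872]  nu=[-1.2683, -0.4629]  x^+=[0.5742, -0.4172]  P^+=[0.0993 0.0055; 0.0055 0.2597]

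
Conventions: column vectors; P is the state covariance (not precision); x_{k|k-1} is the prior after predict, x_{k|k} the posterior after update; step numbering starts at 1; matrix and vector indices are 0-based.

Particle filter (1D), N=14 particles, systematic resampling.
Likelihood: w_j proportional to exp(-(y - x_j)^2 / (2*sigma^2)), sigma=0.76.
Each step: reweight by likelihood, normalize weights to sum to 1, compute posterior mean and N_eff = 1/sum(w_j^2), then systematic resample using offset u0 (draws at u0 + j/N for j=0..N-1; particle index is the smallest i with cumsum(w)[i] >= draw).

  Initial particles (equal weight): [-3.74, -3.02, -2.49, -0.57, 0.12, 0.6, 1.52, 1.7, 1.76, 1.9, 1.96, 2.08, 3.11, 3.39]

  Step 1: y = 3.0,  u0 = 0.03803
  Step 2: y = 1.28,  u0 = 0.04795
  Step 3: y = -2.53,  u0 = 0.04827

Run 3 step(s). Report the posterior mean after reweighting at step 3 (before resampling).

post_mean = 1.6073

step 1: w=[0.0000, 0.0000, 0.0000, 0.0000, 0.0002, 0.0018, 0.0401, 0.0619, 0.0706, 0.0937, 0.1047, 0.1284, 0.2644, 0.2342]  mean=2.5580  Neff=5.8345  idx=[6, 8, 9, 9, 10, 11, 11, 12, 12, 12, 12, 13, 13, 13]
step 2: w=[0.1792, 0.1543, 0.1351, 0.1351, 0.1263, 0.1083, 0.1083, 0.0104, 0.0104, 0.0104, 0.0104, 0.0040, 0.0040, 0.0040]  mean=1.9249  Neff=7.5586  idx=[0, 0, 1, 1, 2, 2, 3, 3, 4, 4, 5, 5, 6, 9]
step 3: w=[0.3674, 0.3674, 0.0650, 0.0650, 0.0226, 0.0226, 0.0226, 0.0226, 0.0142, 0.0142, 0.0055, 0.0055, 0.0055, 0.0000]  mean=1.6073  Neff=3.5595  idx=[0, 0, 0, 0, 0, 1, 1, 1, 1, 1, 2, 3, 5, 9]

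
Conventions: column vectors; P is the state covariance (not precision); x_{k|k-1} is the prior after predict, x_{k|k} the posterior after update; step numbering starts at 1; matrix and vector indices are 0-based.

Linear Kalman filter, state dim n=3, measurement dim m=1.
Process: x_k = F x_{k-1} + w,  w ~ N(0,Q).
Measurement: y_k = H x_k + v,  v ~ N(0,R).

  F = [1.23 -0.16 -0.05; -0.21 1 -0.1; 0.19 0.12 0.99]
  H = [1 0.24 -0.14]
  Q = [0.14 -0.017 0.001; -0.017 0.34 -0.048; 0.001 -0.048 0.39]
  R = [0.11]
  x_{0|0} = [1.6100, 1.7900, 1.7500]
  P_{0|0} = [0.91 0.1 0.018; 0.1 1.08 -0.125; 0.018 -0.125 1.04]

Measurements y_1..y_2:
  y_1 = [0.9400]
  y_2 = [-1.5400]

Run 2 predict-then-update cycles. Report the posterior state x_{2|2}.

x_post = [-1.0615, 2.0550, 3.1150]

step 1: x^-=[1.6064, 1.2769, 2.2532]  P^-=[1.5034 -0.2911 0.1955; -0.2911 1.4543 -0.1675; 0.1955 -0.1675 1.4393]  S=[1.5422]  K=[0.9118; 0.0528; -0.0300]  nu=[-0.6574]  x^+=[1.0070, 1.2422, 2.2729]  P^+=[0.2212 -0.3653 0.2376; -0.3653 1.4500 -0.1651; 0.2376 -0.1651 1.4380]
step 2: x^-=[0.9262, 0.8034, 2.5906]  P^-=[0.6273 -0.7817 0.2251; -0.7817 2.0105 -0.3008; 0.2251 -0.3008 1.8617]  S=[0.4716]  K=[0.8656; -0.5450; -0.2284]  nu=[-2.2963]  x^+=[-1.0615, 2.0550, 3.1150]  P^+=[0.2740 -0.5592 0.3183; -0.5592 1.8705 -0.3595; 0.3183 -0.3595 1.8371]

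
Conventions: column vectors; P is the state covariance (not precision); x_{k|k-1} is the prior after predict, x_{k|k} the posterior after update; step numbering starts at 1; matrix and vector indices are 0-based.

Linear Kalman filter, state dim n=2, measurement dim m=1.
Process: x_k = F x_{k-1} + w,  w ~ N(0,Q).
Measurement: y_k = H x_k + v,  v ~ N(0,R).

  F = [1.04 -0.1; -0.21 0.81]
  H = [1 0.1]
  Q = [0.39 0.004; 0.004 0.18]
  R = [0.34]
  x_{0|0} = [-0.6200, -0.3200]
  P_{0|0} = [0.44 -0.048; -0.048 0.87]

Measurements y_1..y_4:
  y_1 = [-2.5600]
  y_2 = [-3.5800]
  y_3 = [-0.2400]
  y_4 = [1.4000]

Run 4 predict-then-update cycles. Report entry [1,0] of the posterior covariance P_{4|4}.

step 1: x^-=[-0.6128, -0.1290]  P^-=[0.8846 -0.2040; -0.2040 0.7865]  S=[1.1917]  K=[0.7252; -0.1052]  nu=[-1.9343]  x^+=[-2.0156, 0.0745]  P^+=[0.2579 -0.1131; -0.1131 0.7734]
step 2: x^-=[-2.1036, 0.4836]  P^-=[0.7002 -0.2126; -0.2126 0.7372]  S=[1.0050]  K=[0.6755; -0.1382]  nu=[-1.5247]  x^+=[-3.1336, 0.6943]  P^+=[0.2416 -0.1188; -0.1188 0.7181]
step 3: x^-=[-3.3284, 1.2204]  P^-=[0.6832 -0.2095; -0.2095 0.7022]  S=[0.9883]  K=[0.6701; -0.1409]  nu=[2.9663]  x^+=[-1.3408, 0.8024]  P^+=[0.2394 -0.1162; -0.1162 0.6826]
step 4: x^-=[-1.4746, 0.9315]  P^-=[0.6800 -0.2039; -0.2039 0.6779]  S=[0.9860]  K=[0.6690; -0.1380]  nu=[2.7815]  x^+=[0.3861, 0.5476]  P^+=[0.2387 -0.1128; -0.1128 0.6591]

P_post[1,0] = -0.1128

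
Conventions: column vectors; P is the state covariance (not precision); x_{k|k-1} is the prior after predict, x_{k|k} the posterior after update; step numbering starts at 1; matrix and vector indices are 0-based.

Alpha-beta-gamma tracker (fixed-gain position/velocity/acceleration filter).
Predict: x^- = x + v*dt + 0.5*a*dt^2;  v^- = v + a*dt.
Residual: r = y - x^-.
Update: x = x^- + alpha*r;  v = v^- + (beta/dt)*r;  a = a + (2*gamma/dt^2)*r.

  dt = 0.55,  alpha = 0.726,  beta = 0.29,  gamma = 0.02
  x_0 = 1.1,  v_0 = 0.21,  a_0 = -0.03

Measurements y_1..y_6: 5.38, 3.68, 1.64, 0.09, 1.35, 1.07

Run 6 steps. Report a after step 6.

a_post = -0.2373

step 1: x_pred=1.2110  r=4.1690  x^+=4.2377  v^+=2.3917  a^+=0.5213
step 2: x_pred=5.6320  r=-1.9520  x^+=4.2148  v^+=1.6492  a^+=0.2632
step 3: x_pred=5.1617  r=-3.5217  x^+=2.6049  v^+=-0.0630  a^+=-0.2025
step 4: x_pred=2.5397  r=-2.4497  x^+=0.7612  v^+=-1.4660  a^+=-0.5264
step 5: x_pred=-0.1247  r=1.4747  x^+=0.9459  v^+=-0.9780  a^+=-0.3314
step 6: x_pred=0.3579  r=0.7121  x^+=0.8749  v^+=-0.7848  a^+=-0.2373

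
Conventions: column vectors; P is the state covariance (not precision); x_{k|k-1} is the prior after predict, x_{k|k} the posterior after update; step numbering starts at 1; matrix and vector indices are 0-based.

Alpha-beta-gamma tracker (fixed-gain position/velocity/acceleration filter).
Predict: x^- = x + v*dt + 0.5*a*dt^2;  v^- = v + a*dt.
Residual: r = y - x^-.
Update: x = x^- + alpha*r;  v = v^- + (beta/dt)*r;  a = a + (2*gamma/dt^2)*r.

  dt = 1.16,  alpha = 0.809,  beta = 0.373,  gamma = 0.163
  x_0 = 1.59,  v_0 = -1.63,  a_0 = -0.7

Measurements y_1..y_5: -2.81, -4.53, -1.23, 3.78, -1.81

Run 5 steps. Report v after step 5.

v_post = 3.2728

step 1: x_pred=-0.7718  r=-2.0382  x^+=-2.4207  v^+=-3.0974  a^+=-1.1938
step 2: x_pred=-6.8169  r=2.2869  x^+=-4.9668  v^+=-3.7469  a^+=-0.6398
step 3: x_pred=-9.7436  r=8.5136  x^+=-2.8561  v^+=-1.7514  a^+=1.4228
step 4: x_pred=-3.9305  r=7.7105  x^+=2.3073  v^+=2.3784  a^+=3.2909
step 5: x_pred=7.2803  r=-9.0903  x^+=-0.0738  v^+=3.2728  a^+=1.0885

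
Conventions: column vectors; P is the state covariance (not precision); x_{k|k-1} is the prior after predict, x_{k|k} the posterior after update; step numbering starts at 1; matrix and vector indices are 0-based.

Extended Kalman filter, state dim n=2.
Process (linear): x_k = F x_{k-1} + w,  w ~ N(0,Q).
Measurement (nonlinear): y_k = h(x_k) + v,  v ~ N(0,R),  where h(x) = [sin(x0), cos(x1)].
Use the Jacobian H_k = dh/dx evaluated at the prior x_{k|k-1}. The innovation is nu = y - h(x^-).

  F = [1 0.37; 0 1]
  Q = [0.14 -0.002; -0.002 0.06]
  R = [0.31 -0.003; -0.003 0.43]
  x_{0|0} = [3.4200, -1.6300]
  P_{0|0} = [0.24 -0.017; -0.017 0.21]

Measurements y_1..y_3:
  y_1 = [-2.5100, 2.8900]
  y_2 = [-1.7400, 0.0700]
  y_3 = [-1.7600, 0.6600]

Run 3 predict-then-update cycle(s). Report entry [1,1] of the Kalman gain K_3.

K[1,1] = 0.2433

step 1: x^-=[2.8169, -1.6300]  P^-=[0.3962 0.0587; 0.0587 0.2700]  H_jac=[-0.9477 0.0000; 0.0000 0.9982]  S=[0.6659 -0.0585; -0.0585 0.6991]  K=[-0.5607 0.0369; -0.0500 0.3814]  nu=[-2.8290, 2.9492]  x^+=[4.5118, -0.3638]  P^+=[0.1835 0.0176; 0.0176 0.1644]
step 2: x^-=[4.3772, -0.3638]  P^-=[0.3590 0.0764; 0.0764 0.2244]  H_jac=[-0.3290 0.0000; 0.0000 0.3558]  S=[0.3489 -0.0119; -0.0119 0.4584]  K=[-0.3368 0.0505; -0.0662 0.1725]  nu=[-0.7957, -0.8646]  x^+=[4.6015, -0.4602]  P^+=[0.3179 0.0639; 0.0639 0.2090]
step 3: x^-=[4.4312, -0.4602]  P^-=[0.5338 0.1392; 0.1392 0.2690]  H_jac=[-0.2775 0.0000; 0.0000 0.4441]  S=[0.3511 -0.0202; -0.0202 0.4831]  K=[-0.4155 0.1107; -0.0961 0.2433]  nu=[-0.7993, -0.2360]  x^+=[4.7372, -0.4408]  P^+=[0.4654 0.1100; 0.1100 0.2362]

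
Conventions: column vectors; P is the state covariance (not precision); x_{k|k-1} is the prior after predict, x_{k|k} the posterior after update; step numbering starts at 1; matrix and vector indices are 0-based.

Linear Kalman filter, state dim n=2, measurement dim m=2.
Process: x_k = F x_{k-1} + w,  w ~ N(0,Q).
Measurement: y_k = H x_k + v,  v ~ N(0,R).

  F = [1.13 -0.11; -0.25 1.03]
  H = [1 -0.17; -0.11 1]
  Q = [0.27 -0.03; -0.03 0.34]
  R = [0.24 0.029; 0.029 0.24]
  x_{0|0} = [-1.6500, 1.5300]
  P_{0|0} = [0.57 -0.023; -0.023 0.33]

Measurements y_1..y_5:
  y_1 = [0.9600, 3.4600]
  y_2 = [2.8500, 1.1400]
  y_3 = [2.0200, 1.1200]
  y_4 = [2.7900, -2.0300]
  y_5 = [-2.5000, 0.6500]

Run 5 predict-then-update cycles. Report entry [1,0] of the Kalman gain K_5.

K[1,0] = -0.0412

step 1: x^-=[-2.0328, 1.9884]  P^-=[1.0075 -0.2558; -0.2558 0.7376]  S=[1.3558 -0.4678; -0.4678 1.0460]  K=[0.7736 -0.0045; -0.0338 0.7169]  nu=[3.3308, 1.2480]  x^+=[0.5384, 2.7705]  P^+=[0.1928 0.0426; 0.0426 0.1758]
step 2: x^-=[0.3036, 2.7190]  P^-=[0.5077 -0.0537; -0.0537 0.5166]  S=[0.7809 -0.1693; -0.1693 0.7745]  K=[0.6626 0.0035; -0.0366 0.6666]  nu=[3.0086, -1.5456]  x^+=[2.2918, 1.5785]  P^+=[0.1656 0.0383; 0.0383 0.1631]
step 3: x^-=[2.4161, 1.0529]  P^-=[0.4740 -0.0497; -0.0497 0.5037]  S=[0.7454 -0.1594; -0.1594 0.7604]  K=[0.6476 0.0018; -0.0402 0.6612]  nu=[-0.2171, 0.3329]  x^+=[2.2761, 1.2817]  P^+=[0.1618 0.0370; 0.0370 0.1616]
step 4: x^-=[2.4310, 0.7511]  P^-=[0.4693 -0.0499; -0.0499 0.5025]  S=[0.7408 -0.1589; -0.1589 0.7591]  K=[0.6452 0.0013; -0.0410 0.6606]  nu=[0.4867, -2.5137]  x^+=[2.7418, -0.9293]  P^+=[0.1611 0.0368; 0.0368 0.1614]
step 5: x^-=[3.2004, -1.6426]  P^-=[0.4686 -0.0500; -0.0500 0.5024]  S=[0.7401 -0.1589; -0.1589 0.7590]  K=[0.6449 0.0012; -0.0412 0.6605]  nu=[-5.9797, 2.6447]  x^+=[-0.6525, 0.3503]  P^+=[0.1610 0.0367; 0.0367 0.1614]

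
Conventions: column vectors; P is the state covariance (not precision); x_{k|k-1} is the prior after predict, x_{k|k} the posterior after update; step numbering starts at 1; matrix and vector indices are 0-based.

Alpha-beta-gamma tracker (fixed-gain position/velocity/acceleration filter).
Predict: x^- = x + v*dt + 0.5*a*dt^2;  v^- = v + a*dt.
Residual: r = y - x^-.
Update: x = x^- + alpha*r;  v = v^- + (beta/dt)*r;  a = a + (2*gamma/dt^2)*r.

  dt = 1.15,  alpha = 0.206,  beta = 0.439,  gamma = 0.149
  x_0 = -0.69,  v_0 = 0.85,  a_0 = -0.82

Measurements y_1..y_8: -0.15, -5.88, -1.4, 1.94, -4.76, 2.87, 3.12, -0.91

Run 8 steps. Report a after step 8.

step 1: x_pred=-0.2547  r=0.1047  x^+=-0.2332  v^+=-0.0530  a^+=-0.7964
step 2: x_pred=-0.8207  r=-5.0593  x^+=-1.8630  v^+=-2.9002  a^+=-1.9364
step 3: x_pred=-6.4786  r=5.0786  x^+=-5.4324  v^+=-3.1884  a^+=-0.7920
step 4: x_pred=-9.6228  r=11.5628  x^+=-7.2408  v^+=0.3148  a^+=1.8134
step 5: x_pred=-5.6797  r=0.9197  x^+=-5.4903  v^+=2.7513  a^+=2.0207
step 6: x_pred=-0.9901  r=3.8601  x^+=-0.1949  v^+=6.5486  a^+=2.8905
step 7: x_pred=9.2473  r=-6.1273  x^+=7.9851  v^+=7.5336  a^+=1.5098
step 8: x_pred=17.6471  r=-18.5571  x^+=13.8243  v^+=2.1859  a^+=-2.6717

a_post = -2.6717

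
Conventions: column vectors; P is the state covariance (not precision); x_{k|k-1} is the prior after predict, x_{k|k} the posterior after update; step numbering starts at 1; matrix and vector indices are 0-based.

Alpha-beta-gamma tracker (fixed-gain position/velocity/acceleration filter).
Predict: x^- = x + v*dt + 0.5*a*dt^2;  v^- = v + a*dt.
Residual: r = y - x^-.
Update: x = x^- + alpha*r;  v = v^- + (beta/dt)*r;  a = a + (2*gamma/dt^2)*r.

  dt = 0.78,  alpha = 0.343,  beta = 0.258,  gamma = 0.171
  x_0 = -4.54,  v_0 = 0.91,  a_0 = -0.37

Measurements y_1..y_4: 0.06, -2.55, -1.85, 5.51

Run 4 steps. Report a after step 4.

step 1: x_pred=-3.9428  r=4.0028  x^+=-2.5698  v^+=1.9454  a^+=1.8801
step 2: x_pred=-0.4805  r=-2.0695  x^+=-1.1903  v^+=2.7273  a^+=0.7167
step 3: x_pred=1.1550  r=-3.0050  x^+=0.1243  v^+=2.2924  a^+=-0.9725
step 4: x_pred=1.6165  r=3.8935  x^+=2.9520  v^+=2.8217  a^+=1.2162

a_post = 1.2162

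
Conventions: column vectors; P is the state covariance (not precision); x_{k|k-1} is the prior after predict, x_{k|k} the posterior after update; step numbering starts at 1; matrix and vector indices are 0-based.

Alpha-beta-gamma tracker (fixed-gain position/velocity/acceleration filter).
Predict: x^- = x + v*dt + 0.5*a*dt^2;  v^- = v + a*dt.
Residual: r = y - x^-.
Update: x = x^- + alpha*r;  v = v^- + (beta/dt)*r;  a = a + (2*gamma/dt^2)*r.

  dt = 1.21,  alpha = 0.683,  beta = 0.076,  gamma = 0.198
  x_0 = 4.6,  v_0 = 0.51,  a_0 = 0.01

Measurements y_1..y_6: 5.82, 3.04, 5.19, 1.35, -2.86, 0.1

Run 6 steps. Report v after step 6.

step 1: x_pred=5.2244  r=0.5956  x^+=5.6312  v^+=0.5595  a^+=0.1711
step 2: x_pred=6.4335  r=-3.3935  x^+=4.1157  v^+=0.5534  a^+=-0.7467
step 3: x_pred=4.2387  r=0.9513  x^+=4.8884  v^+=-0.2904  a^+=-0.4894
step 4: x_pred=4.1787  r=-2.8287  x^+=2.2467  v^+=-1.0603  a^+=-1.2545
step 5: x_pred=0.0453  r=-2.9053  x^+=-1.9390  v^+=-2.7608  a^+=-2.0403
step 6: x_pred=-6.7732  r=6.8732  x^+=-2.0788  v^+=-4.7979  a^+=-0.1813

v_post = -4.7979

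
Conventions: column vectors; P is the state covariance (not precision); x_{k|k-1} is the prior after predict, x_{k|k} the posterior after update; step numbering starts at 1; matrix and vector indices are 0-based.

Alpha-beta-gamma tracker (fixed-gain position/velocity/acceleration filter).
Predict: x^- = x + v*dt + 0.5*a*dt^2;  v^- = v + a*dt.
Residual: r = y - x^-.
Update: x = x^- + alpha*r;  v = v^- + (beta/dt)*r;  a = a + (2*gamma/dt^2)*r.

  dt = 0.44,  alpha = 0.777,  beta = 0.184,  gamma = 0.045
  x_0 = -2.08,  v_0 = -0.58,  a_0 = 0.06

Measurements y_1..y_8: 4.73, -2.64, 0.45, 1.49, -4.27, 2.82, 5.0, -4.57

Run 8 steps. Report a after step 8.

a_post = -2.7296

step 1: x_pred=-2.3294  r=7.0594  x^+=3.1558  v^+=2.3985  a^+=3.3417
step 2: x_pred=4.5346  r=-7.1746  x^+=-1.0401  v^+=0.8686  a^+=0.0065
step 3: x_pred=-0.6573  r=1.1073  x^+=0.2031  v^+=1.3345  a^+=0.5212
step 4: x_pred=0.8407  r=0.6493  x^+=1.3452  v^+=1.8353  a^+=0.8230
step 5: x_pred=2.2324  r=-6.5024  x^+=-2.8200  v^+=-0.5217  a^+=-2.1998
step 6: x_pred=-3.2625  r=6.0825  x^+=1.4636  v^+=1.0539  a^+=0.6278
step 7: x_pred=1.9881  r=3.0119  x^+=4.3283  v^+=2.5897  a^+=2.0280
step 8: x_pred=5.6641  r=-10.2341  x^+=-2.2878  v^+=-0.7977  a^+=-2.7296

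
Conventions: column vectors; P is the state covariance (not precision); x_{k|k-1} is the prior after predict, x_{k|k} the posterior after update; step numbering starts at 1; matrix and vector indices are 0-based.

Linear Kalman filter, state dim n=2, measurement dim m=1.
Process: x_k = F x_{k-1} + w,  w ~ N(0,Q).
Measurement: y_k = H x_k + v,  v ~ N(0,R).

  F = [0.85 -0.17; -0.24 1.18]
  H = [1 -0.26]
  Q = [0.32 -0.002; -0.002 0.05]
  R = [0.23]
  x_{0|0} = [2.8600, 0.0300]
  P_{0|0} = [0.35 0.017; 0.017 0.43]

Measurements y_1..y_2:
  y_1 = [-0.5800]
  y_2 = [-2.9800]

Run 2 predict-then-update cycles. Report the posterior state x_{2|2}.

step 1: x^-=[2.4259, -0.6510]  P^-=[0.5804 -0.1419; -0.1419 0.6593]  S=[0.9288]  K=[0.6646; -0.3374]  nu=[-3.1752]  x^+=[0.3156, 0.4202]  P^+=[0.1701 0.0663; 0.0663 0.5536]
step 2: x^-=[0.1968, 0.4201]  P^-=[0.4397 -0.0785; -0.0785 0.7930]  S=[0.7642]  K=[0.6022; -0.3726]  nu=[-3.0676]  x^+=[-1.6504, 1.5629]  P^+=[0.1627 0.0929; 0.0929 0.6869]

x_post = [-1.6504, 1.5629]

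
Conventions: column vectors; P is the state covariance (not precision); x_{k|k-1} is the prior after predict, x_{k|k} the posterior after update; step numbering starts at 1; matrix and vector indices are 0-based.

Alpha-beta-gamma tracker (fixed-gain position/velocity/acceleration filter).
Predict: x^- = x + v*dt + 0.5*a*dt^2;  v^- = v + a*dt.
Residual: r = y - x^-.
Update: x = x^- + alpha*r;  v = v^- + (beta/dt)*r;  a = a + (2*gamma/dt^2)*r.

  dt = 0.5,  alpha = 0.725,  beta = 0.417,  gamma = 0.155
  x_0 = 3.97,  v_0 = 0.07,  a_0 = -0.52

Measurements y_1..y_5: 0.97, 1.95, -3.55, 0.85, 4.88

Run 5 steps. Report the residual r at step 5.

step 1: x_pred=3.9400  r=-2.9700  x^+=1.7868  v^+=-2.6670  a^+=-4.2028
step 2: x_pred=-0.0721  r=2.0221  x^+=1.3939  v^+=-3.0820  a^+=-1.6954
step 3: x_pred=-0.3590  r=-3.1910  x^+=-2.6725  v^+=-6.5910  a^+=-5.6523
step 4: x_pred=-6.6745  r=7.5245  x^+=-1.2192  v^+=-3.1417  a^+=3.6781
step 5: x_pred=-2.3303  r=7.2103  x^+=2.8972  v^+=4.7108  a^+=12.6189

resid = 7.2103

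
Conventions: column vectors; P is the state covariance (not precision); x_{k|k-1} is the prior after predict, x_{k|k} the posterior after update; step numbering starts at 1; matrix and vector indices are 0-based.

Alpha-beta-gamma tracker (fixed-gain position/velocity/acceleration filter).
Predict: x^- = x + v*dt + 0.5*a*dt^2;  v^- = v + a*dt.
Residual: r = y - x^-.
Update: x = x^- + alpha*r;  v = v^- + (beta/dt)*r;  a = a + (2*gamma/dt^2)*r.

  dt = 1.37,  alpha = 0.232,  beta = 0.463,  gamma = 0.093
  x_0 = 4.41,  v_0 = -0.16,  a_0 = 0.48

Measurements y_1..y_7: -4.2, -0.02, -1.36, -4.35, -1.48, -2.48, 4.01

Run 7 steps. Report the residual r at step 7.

resid = 2.6124

step 1: x_pred=4.6413  r=-8.8413  x^+=2.5901  v^+=-2.4904  a^+=-0.3962
step 2: x_pred=-1.1935  r=1.1735  x^+=-0.9212  v^+=-2.6365  a^+=-0.2799
step 3: x_pred=-4.7959  r=3.4359  x^+=-3.9988  v^+=-1.8588  a^+=0.0606
step 4: x_pred=-6.4884  r=2.1384  x^+=-5.9923  v^+=-1.0530  a^+=0.2725
step 5: x_pred=-7.1792  r=5.6992  x^+=-5.8569  v^+=1.2464  a^+=0.8373
step 6: x_pred=-3.3636  r=0.8836  x^+=-3.1586  v^+=2.6922  a^+=0.9249
step 7: x_pred=1.3976  r=2.6124  x^+=2.0037  v^+=4.8421  a^+=1.1838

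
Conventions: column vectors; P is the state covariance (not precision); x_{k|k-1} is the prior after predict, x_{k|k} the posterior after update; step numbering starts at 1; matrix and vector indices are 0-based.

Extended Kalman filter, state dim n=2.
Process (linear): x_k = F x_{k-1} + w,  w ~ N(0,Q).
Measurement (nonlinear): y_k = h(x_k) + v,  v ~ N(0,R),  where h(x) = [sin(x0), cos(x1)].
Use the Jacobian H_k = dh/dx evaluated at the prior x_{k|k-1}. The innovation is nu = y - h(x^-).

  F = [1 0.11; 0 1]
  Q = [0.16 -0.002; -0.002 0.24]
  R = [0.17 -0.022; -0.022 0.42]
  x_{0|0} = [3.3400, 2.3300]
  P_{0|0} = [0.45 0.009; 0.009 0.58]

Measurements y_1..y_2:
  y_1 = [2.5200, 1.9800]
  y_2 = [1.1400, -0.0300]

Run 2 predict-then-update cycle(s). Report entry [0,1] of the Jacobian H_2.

H_jac[0,1] = 0.0000

step 1: x^-=[3.5963, 2.3300]  P^-=[0.6190 0.0708; 0.0708 0.8200]  H_jac=[-0.8984 0.0000; 0.0000 -0.7254]  S=[0.6696 0.0241; 0.0241 0.8515]  K=[-0.8292 -0.0368; -0.0699 -0.6966]  nu=[2.9592, 2.6683]  x^+=[1.0444, 0.2645]  P^+=[0.1560 -0.0038; -0.0038 0.4012]
step 2: x^-=[1.0735, 0.2645]  P^-=[0.3200 0.0383; 0.0383 0.6412]  H_jac=[0.4771 0.0000; 0.0000 -0.2614]  S=[0.2428 -0.0268; -0.0268 0.4638]  K=[0.6303 0.0148; 0.0356 -0.3593]  nu=[0.2611, -0.9952]  x^+=[1.2233, 0.6314]  P^+=[0.2239 0.0293; 0.0293 0.5803]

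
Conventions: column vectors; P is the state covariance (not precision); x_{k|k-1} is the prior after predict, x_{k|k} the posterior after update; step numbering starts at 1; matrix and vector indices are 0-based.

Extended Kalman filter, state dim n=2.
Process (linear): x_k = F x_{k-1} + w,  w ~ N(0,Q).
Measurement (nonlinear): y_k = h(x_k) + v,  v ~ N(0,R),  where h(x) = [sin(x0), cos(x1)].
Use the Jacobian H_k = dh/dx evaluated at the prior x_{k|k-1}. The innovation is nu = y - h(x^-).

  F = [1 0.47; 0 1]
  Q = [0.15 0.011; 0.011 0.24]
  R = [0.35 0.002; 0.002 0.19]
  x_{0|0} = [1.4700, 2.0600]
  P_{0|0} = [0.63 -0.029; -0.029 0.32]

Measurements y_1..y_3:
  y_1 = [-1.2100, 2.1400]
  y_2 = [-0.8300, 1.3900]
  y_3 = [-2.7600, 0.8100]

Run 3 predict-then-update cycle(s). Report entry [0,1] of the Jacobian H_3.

H_jac[0,1] = 0.0000

step 1: x^-=[2.4382, 2.0600]  P^-=[0.8234 0.1324; 0.1324 0.5600]  H_jac=[-0.7627 0.0000; 0.0000 -0.8827]  S=[0.8289 0.0911; 0.0911 0.6263]  K=[-0.7491 -0.0776; -0.0356 -0.7840]  nu=[-1.8568, 2.6099]  x^+=[3.6265, 0.0799]  P^+=[0.3440 0.0184; 0.0184 0.1688]
step 2: x^-=[3.6640, 0.0799]  P^-=[0.5486 0.1088; 0.1088 0.4088]  H_jac=[-0.8666 0.0000; 0.0000 -0.0798]  S=[0.7620 0.0095; 0.0095 0.1926]  K=[-0.6237 -0.0142; -0.1217 -0.1633]  nu=[-0.3310, 0.3932]  x^+=[3.8649, 0.0559]  P^+=[0.2519 0.0495; 0.0495 0.3920]
step 3: x^-=[3.8912, 0.0559]  P^-=[0.5351 0.2448; 0.2448 0.6320]  H_jac=[-0.7320 0.0000; 0.0000 -0.0559]  S=[0.6367 0.0120; 0.0120 0.1920]  K=[-0.6145 -0.0328; -0.2783 -0.1666]  nu=[-2.0787, -0.1884]  x^+=[5.1748, 0.6657]  P^+=[0.2939 0.1335; 0.1335 0.5763]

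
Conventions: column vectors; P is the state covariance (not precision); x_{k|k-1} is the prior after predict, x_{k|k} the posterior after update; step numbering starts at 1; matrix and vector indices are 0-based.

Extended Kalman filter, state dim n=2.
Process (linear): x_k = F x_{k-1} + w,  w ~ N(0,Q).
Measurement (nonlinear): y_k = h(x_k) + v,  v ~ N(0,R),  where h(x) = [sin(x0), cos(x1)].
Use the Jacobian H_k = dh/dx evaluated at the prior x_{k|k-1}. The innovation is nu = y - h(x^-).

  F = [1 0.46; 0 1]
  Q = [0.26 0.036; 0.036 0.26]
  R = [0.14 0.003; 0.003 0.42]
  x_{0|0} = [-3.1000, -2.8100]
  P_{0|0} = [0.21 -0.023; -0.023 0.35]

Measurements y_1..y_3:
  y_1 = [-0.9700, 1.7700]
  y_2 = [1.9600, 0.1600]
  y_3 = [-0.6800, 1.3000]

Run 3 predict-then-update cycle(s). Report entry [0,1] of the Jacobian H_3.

step 1: x^-=[-4.3926, -2.8100]  P^-=[0.5229 0.1740; 0.1740 0.6100]  H_jac=[-0.3144 0.0000; 0.0000 0.3255]  S=[0.1917 -0.0148; -0.0148 0.4846]  K=[-0.8506 0.0909; -0.2543 0.4020]  nu=[-1.9193, 2.7155]  x^+=[-2.5133, -1.2303]  P^+=[0.3779 0.1094; 0.1094 0.5163]
step 2: x^-=[-3.0792, -1.2303]  P^-=[0.8478 0.3829; 0.3829 0.7763]  H_jac=[-0.9981 0.0000; 0.0000 0.9426]  S=[0.9845 -0.3572; -0.3572 1.1097]  K=[-0.8395 0.0550; -0.1686 0.6051]  nu=[2.0224, -0.1740]  x^+=[-4.7866, -1.6766]  P^+=[0.1176 0.0218; 0.0218 0.2691]
step 3: x^-=[-5.5578, -1.6766]  P^-=[0.4546 0.1816; 0.1816 0.5291]  H_jac=[0.7482 0.0000; 0.0000 0.9944]  S=[0.3945 0.1381; 0.1381 0.9432]  K=[0.8382 0.0687; 0.1572 0.5348]  nu=[-1.3434, 1.4056]  x^+=[-6.5872, -1.1360]  P^+=[0.1571 0.0316; 0.0316 0.2264]

H_jac[0,1] = 0.0000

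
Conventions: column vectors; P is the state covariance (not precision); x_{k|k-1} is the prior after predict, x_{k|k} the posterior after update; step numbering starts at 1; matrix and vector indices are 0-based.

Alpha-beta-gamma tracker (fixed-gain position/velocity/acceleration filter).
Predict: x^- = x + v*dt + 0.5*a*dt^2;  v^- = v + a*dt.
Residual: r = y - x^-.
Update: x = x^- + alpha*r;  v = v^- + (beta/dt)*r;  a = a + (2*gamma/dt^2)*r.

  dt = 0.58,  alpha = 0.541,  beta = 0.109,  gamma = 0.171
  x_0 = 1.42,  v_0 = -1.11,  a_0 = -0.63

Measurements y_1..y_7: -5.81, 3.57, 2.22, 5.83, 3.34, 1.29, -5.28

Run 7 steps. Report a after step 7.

a_post = -21.4403

step 1: x_pred=0.6702  r=-6.4802  x^+=-2.8356  v^+=-2.6932  a^+=-7.2181
step 2: x_pred=-5.6117  r=9.1817  x^+=-0.6444  v^+=-5.1542  a^+=2.1165
step 3: x_pred=-3.2779  r=5.4979  x^+=-0.3035  v^+=-2.8934  a^+=7.7059
step 4: x_pred=-0.6856  r=6.5156  x^+=2.8393  v^+=2.8004  a^+=14.3299
step 5: x_pred=6.8739  r=-3.5339  x^+=4.9621  v^+=10.4477  a^+=10.7372
step 6: x_pred=12.8277  r=-11.5377  x^+=6.5858  v^+=14.5069  a^+=-0.9926
step 7: x_pred=14.8329  r=-20.1129  x^+=3.9518  v^+=10.1514  a^+=-21.4403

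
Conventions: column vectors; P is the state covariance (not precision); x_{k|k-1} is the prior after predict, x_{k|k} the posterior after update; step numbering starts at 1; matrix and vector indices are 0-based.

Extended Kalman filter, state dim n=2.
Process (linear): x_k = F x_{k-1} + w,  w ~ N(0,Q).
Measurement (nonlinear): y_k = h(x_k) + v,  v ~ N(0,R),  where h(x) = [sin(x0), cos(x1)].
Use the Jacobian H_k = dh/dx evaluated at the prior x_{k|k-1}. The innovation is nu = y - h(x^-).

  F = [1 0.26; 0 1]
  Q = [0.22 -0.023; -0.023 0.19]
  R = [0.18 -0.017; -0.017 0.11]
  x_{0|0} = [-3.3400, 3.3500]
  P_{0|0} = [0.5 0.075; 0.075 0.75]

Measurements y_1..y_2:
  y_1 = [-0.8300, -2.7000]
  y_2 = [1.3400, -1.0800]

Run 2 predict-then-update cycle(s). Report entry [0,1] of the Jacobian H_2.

step 1: x^-=[-2.4690, 3.3500]  P^-=[0.8097 0.2470; 0.2470 0.9400]  H_jac=[-0.7822 0.0000; 0.0000 0.2069]  S=[0.6754 -0.0570; -0.0570 0.1502]  K=[-0.9391 -0.0160; -0.1827 1.2252]  nu=[-0.2070, -1.7216]  x^+=[-2.2471, 1.2784]  P^+=[0.2158 0.0687; 0.0687 0.6664]
step 2: x^-=[-1.9148, 1.2784]  P^-=[0.5165 0.2189; 0.2189 0.8564]  H_jac=[-0.3372 0.0000; 0.0000 -0.9576]  S=[0.2387 0.0537; 0.0537 0.8953]  K=[-0.6862 -0.1930; -0.1046 -0.9097]  nu=[2.2814, -1.3682]  x^+=[-3.2161, 2.2844]  P^+=[0.3565 0.0100; 0.0100 0.1026]

H_jac[0,1] = 0.0000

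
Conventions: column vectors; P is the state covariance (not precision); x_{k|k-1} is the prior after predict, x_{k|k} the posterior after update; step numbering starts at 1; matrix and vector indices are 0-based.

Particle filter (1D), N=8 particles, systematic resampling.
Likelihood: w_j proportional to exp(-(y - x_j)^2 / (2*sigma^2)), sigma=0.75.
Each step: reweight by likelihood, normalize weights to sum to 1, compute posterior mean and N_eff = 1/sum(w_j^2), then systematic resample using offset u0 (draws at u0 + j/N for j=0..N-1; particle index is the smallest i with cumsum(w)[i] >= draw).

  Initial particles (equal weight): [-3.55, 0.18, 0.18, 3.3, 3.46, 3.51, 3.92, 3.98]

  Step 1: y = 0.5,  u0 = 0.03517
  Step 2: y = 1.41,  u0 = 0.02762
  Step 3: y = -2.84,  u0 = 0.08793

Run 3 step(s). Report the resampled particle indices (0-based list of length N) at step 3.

step 1: w=[0.0000, 0.4995, 0.4995, 0.0005, 0.0002, 0.0002, 0.0000, 0.0000]  mean=0.1830  Neff=2.0038  idx=[1, 1, 1, 1, 2, 2, 2, 2]
step 2: w=[0.1250, 0.1250, 0.1250, 0.1250, 0.1250, 0.1250, 0.1250, 0.1250]  mean=0.1800  Neff=8.0000  idx=[0, 1, 2, 3, 4, 5, 6, 7]
step 3: w=[0.1250, 0.1250, 0.1250, 0.1250, 0.1250, 0.1250, 0.1250, 0.1250]  mean=0.1800  Neff=8.0000  idx=[0, 1, 2, 3, 4, 5, 6, 7]

resampled_idx = [0, 1, 2, 3, 4, 5, 6, 7]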